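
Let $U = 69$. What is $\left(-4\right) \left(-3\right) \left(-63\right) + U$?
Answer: $-687$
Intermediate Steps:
$\left(-4\right) \left(-3\right) \left(-63\right) + U = \left(-4\right) \left(-3\right) \left(-63\right) + 69 = 12 \left(-63\right) + 69 = -756 + 69 = -687$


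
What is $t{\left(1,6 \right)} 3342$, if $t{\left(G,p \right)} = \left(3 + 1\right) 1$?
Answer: $13368$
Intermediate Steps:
$t{\left(G,p \right)} = 4$ ($t{\left(G,p \right)} = 4 \cdot 1 = 4$)
$t{\left(1,6 \right)} 3342 = 4 \cdot 3342 = 13368$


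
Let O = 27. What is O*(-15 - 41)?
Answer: -1512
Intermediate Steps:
O*(-15 - 41) = 27*(-15 - 41) = 27*(-56) = -1512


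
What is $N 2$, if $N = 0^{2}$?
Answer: $0$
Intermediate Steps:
$N = 0$
$N 2 = 0 \cdot 2 = 0$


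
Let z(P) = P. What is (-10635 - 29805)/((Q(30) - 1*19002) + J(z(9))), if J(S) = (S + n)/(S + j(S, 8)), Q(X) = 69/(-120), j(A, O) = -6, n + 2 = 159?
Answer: 4852800/2273669 ≈ 2.1343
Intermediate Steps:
n = 157 (n = -2 + 159 = 157)
Q(X) = -23/40 (Q(X) = 69*(-1/120) = -23/40)
J(S) = (157 + S)/(-6 + S) (J(S) = (S + 157)/(S - 6) = (157 + S)/(-6 + S))
(-10635 - 29805)/((Q(30) - 1*19002) + J(z(9))) = (-10635 - 29805)/((-23/40 - 1*19002) + (157 + 9)/(-6 + 9)) = -40440/((-23/40 - 19002) + 166/3) = -40440/(-760103/40 + (⅓)*166) = -40440/(-760103/40 + 166/3) = -40440/(-2273669/120) = -40440*(-120/2273669) = 4852800/2273669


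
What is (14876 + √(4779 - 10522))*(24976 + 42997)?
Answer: 1011166348 + 67973*I*√5743 ≈ 1.0112e+9 + 5.1512e+6*I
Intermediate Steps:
(14876 + √(4779 - 10522))*(24976 + 42997) = (14876 + √(-5743))*67973 = (14876 + I*√5743)*67973 = 1011166348 + 67973*I*√5743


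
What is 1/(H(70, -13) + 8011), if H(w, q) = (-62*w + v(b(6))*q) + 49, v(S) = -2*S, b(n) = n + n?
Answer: 1/4032 ≈ 0.00024802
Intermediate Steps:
b(n) = 2*n
H(w, q) = 49 - 62*w - 24*q (H(w, q) = (-62*w + (-4*6)*q) + 49 = (-62*w + (-2*12)*q) + 49 = (-62*w - 24*q) + 49 = 49 - 62*w - 24*q)
1/(H(70, -13) + 8011) = 1/((49 - 62*70 - 24*(-13)) + 8011) = 1/((49 - 4340 + 312) + 8011) = 1/(-3979 + 8011) = 1/4032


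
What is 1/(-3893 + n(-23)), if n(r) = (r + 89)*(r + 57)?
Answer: -1/1649 ≈ -0.00060643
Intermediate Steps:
n(r) = (57 + r)*(89 + r) (n(r) = (89 + r)*(57 + r) = (57 + r)*(89 + r))
1/(-3893 + n(-23)) = 1/(-3893 + (5073 + (-23)² + 146*(-23))) = 1/(-3893 + (5073 + 529 - 3358)) = 1/(-3893 + 2244) = 1/(-1649) = -1/1649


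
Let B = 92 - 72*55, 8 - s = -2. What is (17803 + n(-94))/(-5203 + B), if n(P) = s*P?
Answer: -16863/9071 ≈ -1.8590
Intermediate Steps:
s = 10 (s = 8 - 1*(-2) = 8 + 2 = 10)
n(P) = 10*P
B = -3868 (B = 92 - 3960 = -3868)
(17803 + n(-94))/(-5203 + B) = (17803 + 10*(-94))/(-5203 - 3868) = (17803 - 940)/(-9071) = 16863*(-1/9071) = -16863/9071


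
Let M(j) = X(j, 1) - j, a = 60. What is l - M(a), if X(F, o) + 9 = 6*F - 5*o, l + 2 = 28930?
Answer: 28642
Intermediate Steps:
l = 28928 (l = -2 + 28930 = 28928)
X(F, o) = -9 - 5*o + 6*F (X(F, o) = -9 + (6*F - 5*o) = -9 + (-5*o + 6*F) = -9 - 5*o + 6*F)
M(j) = -14 + 5*j (M(j) = (-9 - 5*1 + 6*j) - j = (-9 - 5 + 6*j) - j = (-14 + 6*j) - j = -14 + 5*j)
l - M(a) = 28928 - (-14 + 5*60) = 28928 - (-14 + 300) = 28928 - 1*286 = 28928 - 286 = 28642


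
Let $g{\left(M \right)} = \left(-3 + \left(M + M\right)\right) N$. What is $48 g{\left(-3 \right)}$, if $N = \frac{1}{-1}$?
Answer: $432$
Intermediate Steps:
$N = -1$
$g{\left(M \right)} = 3 - 2 M$ ($g{\left(M \right)} = \left(-3 + \left(M + M\right)\right) \left(-1\right) = \left(-3 + 2 M\right) \left(-1\right) = 3 - 2 M$)
$48 g{\left(-3 \right)} = 48 \left(3 - -6\right) = 48 \left(3 + 6\right) = 48 \cdot 9 = 432$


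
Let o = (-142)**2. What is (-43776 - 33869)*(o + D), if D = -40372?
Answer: 1569050160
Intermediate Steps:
o = 20164
(-43776 - 33869)*(o + D) = (-43776 - 33869)*(20164 - 40372) = -77645*(-20208) = 1569050160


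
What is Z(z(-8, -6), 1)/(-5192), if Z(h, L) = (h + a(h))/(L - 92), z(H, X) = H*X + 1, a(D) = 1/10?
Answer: 491/4724720 ≈ 0.00010392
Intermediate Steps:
a(D) = ⅒
z(H, X) = 1 + H*X
Z(h, L) = (⅒ + h)/(-92 + L) (Z(h, L) = (h + ⅒)/(L - 92) = (⅒ + h)/(-92 + L))
Z(z(-8, -6), 1)/(-5192) = ((⅒ + (1 - 8*(-6)))/(-92 + 1))/(-5192) = ((⅒ + (1 + 48))/(-91))*(-1/5192) = -(⅒ + 49)/91*(-1/5192) = -1/91*491/10*(-1/5192) = -491/910*(-1/5192) = 491/4724720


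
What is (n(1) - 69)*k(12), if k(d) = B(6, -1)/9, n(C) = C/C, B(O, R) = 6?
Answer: -136/3 ≈ -45.333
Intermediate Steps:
n(C) = 1
k(d) = 2/3 (k(d) = 6/9 = 6*(1/9) = 2/3)
(n(1) - 69)*k(12) = (1 - 69)*(2/3) = -68*2/3 = -136/3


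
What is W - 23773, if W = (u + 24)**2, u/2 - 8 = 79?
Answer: 15431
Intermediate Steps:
u = 174 (u = 16 + 2*79 = 16 + 158 = 174)
W = 39204 (W = (174 + 24)**2 = 198**2 = 39204)
W - 23773 = 39204 - 23773 = 15431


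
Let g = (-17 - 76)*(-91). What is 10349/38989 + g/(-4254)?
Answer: -95313087/55286402 ≈ -1.7240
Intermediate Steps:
g = 8463 (g = -93*(-91) = 8463)
10349/38989 + g/(-4254) = 10349/38989 + 8463/(-4254) = 10349*(1/38989) + 8463*(-1/4254) = 10349/38989 - 2821/1418 = -95313087/55286402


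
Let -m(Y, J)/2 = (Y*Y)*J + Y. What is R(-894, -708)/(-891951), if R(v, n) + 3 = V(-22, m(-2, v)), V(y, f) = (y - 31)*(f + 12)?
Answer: 379907/891951 ≈ 0.42593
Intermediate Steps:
m(Y, J) = -2*Y - 2*J*Y² (m(Y, J) = -2*((Y*Y)*J + Y) = -2*(Y²*J + Y) = -2*(J*Y² + Y) = -2*(Y + J*Y²) = -2*Y - 2*J*Y²)
V(y, f) = (-31 + y)*(12 + f)
R(v, n) = -851 + 424*v (R(v, n) = -3 + (-372 - (-62)*(-2)*(1 + v*(-2)) + 12*(-22) - 2*(-2)*(1 + v*(-2))*(-22)) = -3 + (-372 - (-62)*(-2)*(1 - 2*v) - 264 - 2*(-2)*(1 - 2*v)*(-22)) = -3 + (-372 - 31*(4 - 8*v) - 264 + (4 - 8*v)*(-22)) = -3 + (-372 + (-124 + 248*v) - 264 + (-88 + 176*v)) = -3 + (-848 + 424*v) = -851 + 424*v)
R(-894, -708)/(-891951) = (-851 + 424*(-894))/(-891951) = (-851 - 379056)*(-1/891951) = -379907*(-1/891951) = 379907/891951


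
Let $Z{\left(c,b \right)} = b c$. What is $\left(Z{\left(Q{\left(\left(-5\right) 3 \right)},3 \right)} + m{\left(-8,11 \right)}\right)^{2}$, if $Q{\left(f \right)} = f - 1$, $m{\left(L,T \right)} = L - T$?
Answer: $4489$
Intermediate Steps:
$Q{\left(f \right)} = -1 + f$
$\left(Z{\left(Q{\left(\left(-5\right) 3 \right)},3 \right)} + m{\left(-8,11 \right)}\right)^{2} = \left(3 \left(-1 - 15\right) - 19\right)^{2} = \left(3 \left(-16\right) - 19\right)^{2} = \left(-48 - 19\right)^{2} = \left(-67\right)^{2} = 4489$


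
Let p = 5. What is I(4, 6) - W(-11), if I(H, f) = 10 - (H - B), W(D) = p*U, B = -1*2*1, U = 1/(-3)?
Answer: 17/3 ≈ 5.6667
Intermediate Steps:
U = -1/3 ≈ -0.33333
B = -2 (B = -2*1 = -2)
W(D) = -5/3 (W(D) = 5*(-1/3) = -5/3)
I(H, f) = 8 - H (I(H, f) = 10 - (H - 1*(-2)) = 10 - (H + 2) = 10 - (2 + H) = 10 + (-2 - H) = 8 - H)
I(4, 6) - W(-11) = (8 - 1*4) - 1*(-5/3) = (8 - 4) + 5/3 = 4 + 5/3 = 17/3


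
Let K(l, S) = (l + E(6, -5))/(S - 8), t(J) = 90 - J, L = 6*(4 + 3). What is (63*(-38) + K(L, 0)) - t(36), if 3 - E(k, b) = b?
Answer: -9817/4 ≈ -2454.3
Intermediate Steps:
E(k, b) = 3 - b
L = 42 (L = 6*7 = 42)
K(l, S) = (8 + l)/(-8 + S) (K(l, S) = (l + (3 - 1*(-5)))/(S - 8) = (l + (3 + 5))/(-8 + S) = (l + 8)/(-8 + S) = (8 + l)/(-8 + S))
(63*(-38) + K(L, 0)) - t(36) = (63*(-38) + (8 + 42)/(-8 + 0)) - (90 - 1*36) = (-2394 + 50/(-8)) - (90 - 36) = (-2394 - ⅛*50) - 1*54 = (-2394 - 25/4) - 54 = -9601/4 - 54 = -9817/4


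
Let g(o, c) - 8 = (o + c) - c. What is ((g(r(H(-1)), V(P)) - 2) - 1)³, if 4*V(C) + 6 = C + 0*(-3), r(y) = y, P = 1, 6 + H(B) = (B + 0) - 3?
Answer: -125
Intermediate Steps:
H(B) = -9 + B (H(B) = -6 + ((B + 0) - 3) = -6 + (B - 3) = -6 + (-3 + B) = -9 + B)
V(C) = -3/2 + C/4 (V(C) = -3/2 + (C + 0*(-3))/4 = -3/2 + (C + 0)/4 = -3/2 + C/4)
g(o, c) = 8 + o (g(o, c) = 8 + ((o + c) - c) = 8 + ((c + o) - c) = 8 + o)
((g(r(H(-1)), V(P)) - 2) - 1)³ = (((8 + (-9 - 1)) - 2) - 1)³ = (((8 - 10) - 2) - 1)³ = ((-2 - 2) - 1)³ = (-4 - 1)³ = (-5)³ = -125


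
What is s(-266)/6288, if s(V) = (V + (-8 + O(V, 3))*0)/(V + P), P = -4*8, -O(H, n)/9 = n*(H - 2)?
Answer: 133/936912 ≈ 0.00014196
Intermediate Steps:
O(H, n) = -9*n*(-2 + H) (O(H, n) = -9*n*(H - 2) = -9*n*(-2 + H))
P = -32
s(V) = V/(-32 + V) (s(V) = (V + (-8 + 9*3*(2 - V))*0)/(V - 32) = (V + (-8 + (54 - 27*V))*0)/(-32 + V) = (V + (46 - 27*V)*0)/(-32 + V) = (V + 0)/(-32 + V) = V/(-32 + V))
s(-266)/6288 = -266/(-32 - 266)/6288 = -266/(-298)*(1/6288) = -266*(-1/298)*(1/6288) = (133/149)*(1/6288) = 133/936912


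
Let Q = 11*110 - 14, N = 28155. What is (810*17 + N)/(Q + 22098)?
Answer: 41925/23294 ≈ 1.7998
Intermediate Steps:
Q = 1196 (Q = 1210 - 14 = 1196)
(810*17 + N)/(Q + 22098) = (810*17 + 28155)/(1196 + 22098) = (13770 + 28155)/23294 = 41925*(1/23294) = 41925/23294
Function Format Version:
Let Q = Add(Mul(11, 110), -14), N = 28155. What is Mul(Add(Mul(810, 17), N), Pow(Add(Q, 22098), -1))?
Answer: Rational(41925, 23294) ≈ 1.7998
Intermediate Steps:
Q = 1196 (Q = Add(1210, -14) = 1196)
Mul(Add(Mul(810, 17), N), Pow(Add(Q, 22098), -1)) = Mul(Add(Mul(810, 17), 28155), Pow(Add(1196, 22098), -1)) = Mul(Add(13770, 28155), Pow(23294, -1)) = Mul(41925, Rational(1, 23294)) = Rational(41925, 23294)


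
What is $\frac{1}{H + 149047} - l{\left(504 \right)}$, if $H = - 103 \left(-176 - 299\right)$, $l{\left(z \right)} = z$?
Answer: $- \frac{99777887}{197972} \approx -504.0$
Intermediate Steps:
$H = 48925$ ($H = \left(-103\right) \left(-475\right) = 48925$)
$\frac{1}{H + 149047} - l{\left(504 \right)} = \frac{1}{48925 + 149047} - 504 = \frac{1}{197972} - 504 = - \frac{99777887}{197972}$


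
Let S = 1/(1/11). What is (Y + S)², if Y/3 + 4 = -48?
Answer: 21025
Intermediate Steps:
Y = -156 (Y = -12 + 3*(-48) = -12 - 144 = -156)
S = 11 (S = 1/(1/11) = 11)
(Y + S)² = (-156 + 11)² = (-145)² = 21025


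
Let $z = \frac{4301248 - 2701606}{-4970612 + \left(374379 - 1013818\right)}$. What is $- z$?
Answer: $\frac{177738}{623339} \approx 0.28514$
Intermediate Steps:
$z = - \frac{177738}{623339}$ ($z = \frac{1599642}{-4970612 - 639439} = \frac{1599642}{-5610051} = 1599642 \left(- \frac{1}{5610051}\right) = - \frac{177738}{623339} \approx -0.28514$)
$- z = \left(-1\right) \left(- \frac{177738}{623339}\right) = \frac{177738}{623339}$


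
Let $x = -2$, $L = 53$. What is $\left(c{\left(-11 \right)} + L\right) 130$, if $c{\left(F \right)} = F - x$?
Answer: $5720$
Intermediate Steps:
$c{\left(F \right)} = 2 + F$ ($c{\left(F \right)} = F - -2 = F + 2 = 2 + F$)
$\left(c{\left(-11 \right)} + L\right) 130 = \left(\left(2 - 11\right) + 53\right) 130 = \left(-9 + 53\right) 130 = 44 \cdot 130 = 5720$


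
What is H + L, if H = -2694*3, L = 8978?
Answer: 896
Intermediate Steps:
H = -8082
H + L = -8082 + 8978 = 896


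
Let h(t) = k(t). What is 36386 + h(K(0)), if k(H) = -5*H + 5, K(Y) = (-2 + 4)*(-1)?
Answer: 36401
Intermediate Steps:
K(Y) = -2 (K(Y) = 2*(-1) = -2)
k(H) = 5 - 5*H
h(t) = 5 - 5*t
36386 + h(K(0)) = 36386 + (5 - 5*(-2)) = 36386 + (5 + 10) = 36386 + 15 = 36401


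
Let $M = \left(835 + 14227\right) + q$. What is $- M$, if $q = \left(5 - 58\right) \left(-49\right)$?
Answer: $-17659$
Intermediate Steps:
$q = 2597$ ($q = \left(-53\right) \left(-49\right) = 2597$)
$M = 17659$ ($M = \left(835 + 14227\right) + 2597 = 15062 + 2597 = 17659$)
$- M = \left(-1\right) 17659 = -17659$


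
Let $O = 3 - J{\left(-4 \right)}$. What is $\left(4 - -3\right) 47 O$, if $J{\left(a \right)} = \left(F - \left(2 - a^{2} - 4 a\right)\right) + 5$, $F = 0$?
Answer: $0$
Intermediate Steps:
$J{\left(a \right)} = 3 + a^{2} + 4 a$ ($J{\left(a \right)} = \left(0 - \left(2 - a^{2} - 4 a\right)\right) + 5 = \left(0 + \left(-2 + a^{2} + 4 a\right)\right) + 5 = \left(-2 + a^{2} + 4 a\right) + 5 = 3 + a^{2} + 4 a$)
$O = 0$ ($O = 3 - \left(3 + \left(-4\right)^{2} + 4 \left(-4\right)\right) = 3 - \left(3 + 16 - 16\right) = 3 - 3 = 0$)
$\left(4 - -3\right) 47 O = \left(4 - -3\right) 47 \cdot 0 = \left(4 + 3\right) 47 \cdot 0 = 7 \cdot 47 \cdot 0 = 329 \cdot 0 = 0$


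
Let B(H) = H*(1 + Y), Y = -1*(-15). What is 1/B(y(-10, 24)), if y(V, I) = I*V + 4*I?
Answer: -1/2304 ≈ -0.00043403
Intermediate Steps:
Y = 15
y(V, I) = 4*I + I*V
B(H) = 16*H (B(H) = H*(1 + 15) = H*16 = 16*H)
1/B(y(-10, 24)) = 1/(16*(24*(4 - 10))) = 1/(16*(24*(-6))) = 1/(16*(-144)) = 1/(-2304) = -1/2304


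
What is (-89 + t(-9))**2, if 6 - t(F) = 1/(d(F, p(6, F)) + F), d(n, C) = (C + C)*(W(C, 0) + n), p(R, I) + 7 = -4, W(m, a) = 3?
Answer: 104244100/15129 ≈ 6890.4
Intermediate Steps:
p(R, I) = -11 (p(R, I) = -7 - 4 = -11)
d(n, C) = 2*C*(3 + n) (d(n, C) = (C + C)*(3 + n) = (2*C)*(3 + n) = 2*C*(3 + n))
t(F) = 6 - 1/(-66 - 21*F) (t(F) = 6 - 1/(2*(-11)*(3 + F) + F) = 6 - 1/((-66 - 22*F) + F) = 6 - 1/(-66 - 21*F))
(-89 + t(-9))**2 = (-89 + (397 + 126*(-9))/(3*(22 + 7*(-9))))**2 = (-89 + (397 - 1134)/(3*(22 - 63)))**2 = (-89 + (1/3)*(-737)/(-41))**2 = (-89 + (1/3)*(-1/41)*(-737))**2 = (-89 + 737/123)**2 = (-10210/123)**2 = 104244100/15129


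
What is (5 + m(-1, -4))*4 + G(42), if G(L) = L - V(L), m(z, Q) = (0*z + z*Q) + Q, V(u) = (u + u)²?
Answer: -6994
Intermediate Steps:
V(u) = 4*u² (V(u) = (2*u)² = 4*u²)
m(z, Q) = Q + Q*z (m(z, Q) = (0 + Q*z) + Q = Q*z + Q = Q + Q*z)
G(L) = L - 4*L²
(5 + m(-1, -4))*4 + G(42) = (5 - 4*(1 - 1))*4 + 42*(1 - 4*42) = (5 - 4*0)*4 + 42*(1 - 168) = (5 + 0)*4 + 42*(-167) = 5*4 - 7014 = 20 - 7014 = -6994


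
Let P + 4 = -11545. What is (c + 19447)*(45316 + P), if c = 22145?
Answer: 1404437064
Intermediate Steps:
P = -11549 (P = -4 - 11545 = -11549)
(c + 19447)*(45316 + P) = (22145 + 19447)*(45316 - 11549) = 41592*33767 = 1404437064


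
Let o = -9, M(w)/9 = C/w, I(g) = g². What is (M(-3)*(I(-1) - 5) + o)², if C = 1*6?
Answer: 3969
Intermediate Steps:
C = 6
M(w) = 54/w (M(w) = 9*(6/w) = 54/w)
(M(-3)*(I(-1) - 5) + o)² = ((54/(-3))*((-1)² - 5) - 9)² = ((54*(-⅓))*(1 - 5) - 9)² = (-18*(-4) - 9)² = (72 - 9)² = 63² = 3969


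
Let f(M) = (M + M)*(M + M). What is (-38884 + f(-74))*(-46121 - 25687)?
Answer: 1219299840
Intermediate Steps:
f(M) = 4*M² (f(M) = (2*M)*(2*M) = 4*M²)
(-38884 + f(-74))*(-46121 - 25687) = (-38884 + 4*(-74)²)*(-46121 - 25687) = (-38884 + 4*5476)*(-71808) = (-38884 + 21904)*(-71808) = -16980*(-71808) = 1219299840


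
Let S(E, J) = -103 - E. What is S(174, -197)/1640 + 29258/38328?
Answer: 4670783/7857240 ≈ 0.59446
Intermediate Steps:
S(174, -197)/1640 + 29258/38328 = (-103 - 1*174)/1640 + 29258/38328 = (-103 - 174)*(1/1640) + 29258*(1/38328) = -277*1/1640 + 14629/19164 = -277/1640 + 14629/19164 = 4670783/7857240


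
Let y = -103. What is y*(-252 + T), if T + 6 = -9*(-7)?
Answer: 20085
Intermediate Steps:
T = 57 (T = -6 - 9*(-7) = -6 + 63 = 57)
y*(-252 + T) = -103*(-252 + 57) = -103*(-195) = 20085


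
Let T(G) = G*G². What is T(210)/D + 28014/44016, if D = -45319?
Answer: -9675300227/47494312 ≈ -203.71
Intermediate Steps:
T(G) = G³
T(210)/D + 28014/44016 = 210³/(-45319) + 28014/44016 = 9261000*(-1/45319) + 28014*(1/44016) = -9261000/45319 + 667/1048 = -9675300227/47494312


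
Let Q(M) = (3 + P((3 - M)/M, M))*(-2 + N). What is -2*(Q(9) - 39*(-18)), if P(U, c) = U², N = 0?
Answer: -12512/9 ≈ -1390.2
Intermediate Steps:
Q(M) = -6 - 2*(3 - M)²/M² (Q(M) = (3 + ((3 - M)/M)²)*(-2 + 0) = (3 + ((3 - M)/M)²)*(-2) = (3 + (3 - M)²/M²)*(-2) = -6 - 2*(3 - M)²/M²)
-2*(Q(9) - 39*(-18)) = -2*((-8 - 18/9² + 12/9) - 39*(-18)) = -2*((-8 - 18*1/81 + 12*(⅑)) + 702) = -2*((-8 - 2/9 + 4/3) + 702) = -2*(-62/9 + 702) = -2*6256/9 = -12512/9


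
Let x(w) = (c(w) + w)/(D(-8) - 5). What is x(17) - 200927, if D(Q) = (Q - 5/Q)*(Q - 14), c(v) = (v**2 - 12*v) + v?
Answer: -7434271/37 ≈ -2.0093e+5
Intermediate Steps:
c(v) = v**2 - 11*v
D(Q) = (-14 + Q)*(Q - 5/Q) (D(Q) = (Q - 5/Q)*(-14 + Q) = (-14 + Q)*(Q - 5/Q))
x(w) = 4*w/629 + 4*w*(-11 + w)/629 (x(w) = (w*(-11 + w) + w)/((-5 + (-8)**2 - 14*(-8) + 70/(-8)) - 5) = (w + w*(-11 + w))/((-5 + 64 + 112 + 70*(-1/8)) - 5) = (w + w*(-11 + w))/((-5 + 64 + 112 - 35/4) - 5) = (w + w*(-11 + w))/(649/4 - 5) = (w + w*(-11 + w))/(629/4) = (w + w*(-11 + w))*(4/629) = 4*w/629 + 4*w*(-11 + w)/629)
x(17) - 200927 = (4/629)*17*(-10 + 17) - 200927 = (4/629)*17*7 - 200927 = 28/37 - 200927 = -7434271/37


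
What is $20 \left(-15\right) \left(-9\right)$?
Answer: $2700$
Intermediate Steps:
$20 \left(-15\right) \left(-9\right) = \left(-300\right) \left(-9\right) = 2700$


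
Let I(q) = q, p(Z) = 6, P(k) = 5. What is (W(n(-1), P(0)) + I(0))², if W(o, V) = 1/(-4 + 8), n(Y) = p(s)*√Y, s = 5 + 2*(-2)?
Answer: 1/16 ≈ 0.062500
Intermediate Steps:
s = 1 (s = 5 - 4 = 1)
n(Y) = 6*√Y
W(o, V) = ¼ (W(o, V) = 1/4 = ¼)
(W(n(-1), P(0)) + I(0))² = (¼ + 0)² = (¼)² = 1/16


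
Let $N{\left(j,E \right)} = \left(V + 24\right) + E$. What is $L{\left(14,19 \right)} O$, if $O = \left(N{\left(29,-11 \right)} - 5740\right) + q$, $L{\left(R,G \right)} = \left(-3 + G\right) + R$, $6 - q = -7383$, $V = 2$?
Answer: $49920$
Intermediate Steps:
$q = 7389$ ($q = 6 - -7383 = 6 + 7383 = 7389$)
$N{\left(j,E \right)} = 26 + E$ ($N{\left(j,E \right)} = \left(2 + 24\right) + E = 26 + E$)
$L{\left(R,G \right)} = -3 + G + R$
$O = 1664$ ($O = \left(\left(26 - 11\right) - 5740\right) + 7389 = \left(15 - 5740\right) + 7389 = -5725 + 7389 = 1664$)
$L{\left(14,19 \right)} O = \left(-3 + 19 + 14\right) 1664 = 30 \cdot 1664 = 49920$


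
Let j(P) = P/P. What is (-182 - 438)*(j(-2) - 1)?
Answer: 0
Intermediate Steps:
j(P) = 1
(-182 - 438)*(j(-2) - 1) = (-182 - 438)*(1 - 1) = -620*0 = 0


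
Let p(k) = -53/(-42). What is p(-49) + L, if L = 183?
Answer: 7739/42 ≈ 184.26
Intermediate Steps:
p(k) = 53/42 (p(k) = -53*(-1/42) = 53/42)
p(-49) + L = 53/42 + 183 = 7739/42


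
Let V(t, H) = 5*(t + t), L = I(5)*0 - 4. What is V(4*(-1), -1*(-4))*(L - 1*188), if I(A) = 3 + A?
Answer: 7680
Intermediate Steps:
L = -4 (L = (3 + 5)*0 - 4 = 8*0 - 4 = 0 - 4 = -4)
V(t, H) = 10*t (V(t, H) = 5*(2*t) = 10*t)
V(4*(-1), -1*(-4))*(L - 1*188) = (10*(4*(-1)))*(-4 - 1*188) = (10*(-4))*(-4 - 188) = -40*(-192) = 7680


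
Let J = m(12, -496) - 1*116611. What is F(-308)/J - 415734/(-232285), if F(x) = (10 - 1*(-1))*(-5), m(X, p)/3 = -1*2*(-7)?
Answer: 48474472321/27077230165 ≈ 1.7902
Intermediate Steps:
m(X, p) = 42 (m(X, p) = 3*(-1*2*(-7)) = 3*(-2*(-7)) = 3*14 = 42)
F(x) = -55 (F(x) = (10 + 1)*(-5) = 11*(-5) = -55)
J = -116569 (J = 42 - 1*116611 = 42 - 116611 = -116569)
F(-308)/J - 415734/(-232285) = -55/(-116569) - 415734/(-232285) = -55*(-1/116569) - 415734*(-1/232285) = 55/116569 + 415734/232285 = 48474472321/27077230165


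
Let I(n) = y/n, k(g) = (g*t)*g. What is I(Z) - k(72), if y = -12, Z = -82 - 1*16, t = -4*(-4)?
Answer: -4064250/49 ≈ -82944.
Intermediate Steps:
t = 16
Z = -98 (Z = -82 - 16 = -98)
k(g) = 16*g² (k(g) = (g*16)*g = (16*g)*g = 16*g²)
I(n) = -12/n
I(Z) - k(72) = -12/(-98) - 16*72² = -12*(-1/98) - 16*5184 = 6/49 - 1*82944 = 6/49 - 82944 = -4064250/49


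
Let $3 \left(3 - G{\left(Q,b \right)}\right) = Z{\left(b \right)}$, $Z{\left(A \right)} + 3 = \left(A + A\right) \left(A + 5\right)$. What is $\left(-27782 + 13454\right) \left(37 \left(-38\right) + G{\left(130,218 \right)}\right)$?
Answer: $484448784$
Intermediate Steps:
$Z{\left(A \right)} = -3 + 2 A \left(5 + A\right)$ ($Z{\left(A \right)} = -3 + \left(A + A\right) \left(A + 5\right) = -3 + 2 A \left(5 + A\right)$)
$G{\left(Q,b \right)} = 4 - \frac{10 b}{3} - \frac{2 b^{2}}{3}$ ($G{\left(Q,b \right)} = 3 - \frac{-3 + 2 b^{2} + 10 b}{3} = 3 - \left(-1 + \frac{2 b^{2}}{3} + \frac{10 b}{3}\right) = 4 - \frac{10 b}{3} - \frac{2 b^{2}}{3}$)
$\left(-27782 + 13454\right) \left(37 \left(-38\right) + G{\left(130,218 \right)}\right) = \left(-27782 + 13454\right) \left(37 \left(-38\right) - \left(\frac{2168}{3} + \frac{95048}{3}\right)\right) = - 14328 \left(-1406 - \frac{97216}{3}\right) = \left(-14328\right) \left(- \frac{101434}{3}\right) = 484448784$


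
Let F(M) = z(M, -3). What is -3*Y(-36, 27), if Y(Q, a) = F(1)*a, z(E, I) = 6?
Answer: -486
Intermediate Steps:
F(M) = 6
Y(Q, a) = 6*a
-3*Y(-36, 27) = -18*27 = -3*162 = -486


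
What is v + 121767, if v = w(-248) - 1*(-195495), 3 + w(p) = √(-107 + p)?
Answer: 317259 + I*√355 ≈ 3.1726e+5 + 18.841*I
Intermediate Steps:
w(p) = -3 + √(-107 + p)
v = 195492 + I*√355 (v = (-3 + √(-107 - 248)) - 1*(-195495) = (-3 + √(-355)) + 195495 = (-3 + I*√355) + 195495 = 195492 + I*√355 ≈ 1.9549e+5 + 18.841*I)
v + 121767 = (195492 + I*√355) + 121767 = 317259 + I*√355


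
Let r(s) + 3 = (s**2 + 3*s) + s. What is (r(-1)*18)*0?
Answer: 0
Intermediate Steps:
r(s) = -3 + s**2 + 4*s (r(s) = -3 + ((s**2 + 3*s) + s) = -3 + (s**2 + 4*s) = -3 + s**2 + 4*s)
(r(-1)*18)*0 = ((-3 + (-1)**2 + 4*(-1))*18)*0 = ((-3 + 1 - 4)*18)*0 = -6*18*0 = -108*0 = 0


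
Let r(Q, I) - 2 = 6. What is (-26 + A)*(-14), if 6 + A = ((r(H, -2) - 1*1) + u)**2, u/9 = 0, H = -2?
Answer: -238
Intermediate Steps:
r(Q, I) = 8 (r(Q, I) = 2 + 6 = 8)
u = 0 (u = 9*0 = 0)
A = 43 (A = -6 + ((8 - 1*1) + 0)**2 = -6 + ((8 - 1) + 0)**2 = -6 + (7 + 0)**2 = -6 + 7**2 = -6 + 49 = 43)
(-26 + A)*(-14) = (-26 + 43)*(-14) = 17*(-14) = -238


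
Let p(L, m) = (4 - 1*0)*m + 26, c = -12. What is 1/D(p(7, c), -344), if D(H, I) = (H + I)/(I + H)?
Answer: 1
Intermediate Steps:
p(L, m) = 26 + 4*m (p(L, m) = (4 + 0)*m + 26 = 4*m + 26 = 26 + 4*m)
D(H, I) = 1 (D(H, I) = (H + I)/(H + I) = 1)
1/D(p(7, c), -344) = 1/1 = 1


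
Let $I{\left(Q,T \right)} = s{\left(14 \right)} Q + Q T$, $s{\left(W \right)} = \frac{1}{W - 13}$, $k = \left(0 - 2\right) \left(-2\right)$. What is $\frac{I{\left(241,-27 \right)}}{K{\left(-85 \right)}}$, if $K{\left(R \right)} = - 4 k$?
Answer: $\frac{3133}{8} \approx 391.63$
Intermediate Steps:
$k = 4$ ($k = \left(-2\right) \left(-2\right) = 4$)
$s{\left(W \right)} = \frac{1}{-13 + W}$
$K{\left(R \right)} = -16$ ($K{\left(R \right)} = \left(-4\right) 4 = -16$)
$I{\left(Q,T \right)} = Q + Q T$ ($I{\left(Q,T \right)} = \frac{Q}{-13 + 14} + Q T = \frac{Q}{1} + Q T = 1 Q + Q T = Q + Q T$)
$\frac{I{\left(241,-27 \right)}}{K{\left(-85 \right)}} = \frac{241 \left(1 - 27\right)}{-16} = 241 \left(-26\right) \left(- \frac{1}{16}\right) = \left(-6266\right) \left(- \frac{1}{16}\right) = \frac{3133}{8}$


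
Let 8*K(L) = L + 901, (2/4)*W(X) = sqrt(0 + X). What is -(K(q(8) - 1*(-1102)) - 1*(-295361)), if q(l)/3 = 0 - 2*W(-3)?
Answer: -2364891/8 + 3*I*sqrt(3)/2 ≈ -2.9561e+5 + 2.5981*I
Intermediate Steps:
W(X) = 2*sqrt(X) (W(X) = 2*sqrt(0 + X) = 2*sqrt(X))
q(l) = -12*I*sqrt(3) (q(l) = 3*(0 - 4*sqrt(-3)) = 3*(0 - 4*I*sqrt(3)) = 3*(-4*I*sqrt(3)) = -12*I*sqrt(3))
K(L) = 901/8 + L/8 (K(L) = (L + 901)/8 = (901 + L)/8 = 901/8 + L/8)
-(K(q(8) - 1*(-1102)) - 1*(-295361)) = -((901/8 + (-12*I*sqrt(3) - 1*(-1102))/8) - 1*(-295361)) = -((901/8 + (-12*I*sqrt(3) + 1102)/8) + 295361) = -((901/8 + (1102 - 12*I*sqrt(3))/8) + 295361) = -((901/8 + (551/4 - 3*I*sqrt(3)/2)) + 295361) = -((2003/8 - 3*I*sqrt(3)/2) + 295361) = -(2364891/8 - 3*I*sqrt(3)/2) = -2364891/8 + 3*I*sqrt(3)/2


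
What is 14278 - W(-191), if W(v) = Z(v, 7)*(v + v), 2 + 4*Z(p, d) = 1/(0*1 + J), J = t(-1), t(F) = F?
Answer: 27983/2 ≈ 13992.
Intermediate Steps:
J = -1
Z(p, d) = -¾ (Z(p, d) = -½ + 1/(4*(0*1 - 1)) = -½ + 1/(4*(0 - 1)) = -½ + (¼)/(-1) = -½ + (¼)*(-1) = -½ - ¼ = -¾)
W(v) = -3*v/2 (W(v) = -3*(v + v)/4 = -3*v/2)
14278 - W(-191) = 14278 - (-3)*(-191)/2 = 14278 - 1*573/2 = 14278 - 573/2 = 27983/2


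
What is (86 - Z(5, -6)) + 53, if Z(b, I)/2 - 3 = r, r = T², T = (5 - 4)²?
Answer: 131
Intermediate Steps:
T = 1 (T = 1² = 1)
r = 1 (r = 1² = 1)
Z(b, I) = 8 (Z(b, I) = 6 + 2*1 = 6 + 2 = 8)
(86 - Z(5, -6)) + 53 = (86 - 1*8) + 53 = (86 - 8) + 53 = 78 + 53 = 131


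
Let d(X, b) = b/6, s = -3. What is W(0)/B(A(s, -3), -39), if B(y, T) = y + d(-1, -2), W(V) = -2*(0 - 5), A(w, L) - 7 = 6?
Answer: 15/19 ≈ 0.78947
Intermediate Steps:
A(w, L) = 13 (A(w, L) = 7 + 6 = 13)
W(V) = 10 (W(V) = -2*(-5) = 10)
d(X, b) = b/6 (d(X, b) = b*(1/6) = b/6)
B(y, T) = -1/3 + y (B(y, T) = y + (1/6)*(-2) = y - 1/3 = -1/3 + y)
W(0)/B(A(s, -3), -39) = 10/(-1/3 + 13) = 10/(38/3) = (3/38)*10 = 15/19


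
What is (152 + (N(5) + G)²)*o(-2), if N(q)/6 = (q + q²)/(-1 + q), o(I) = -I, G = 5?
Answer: 5304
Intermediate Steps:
N(q) = 6*(q + q²)/(-1 + q) (N(q) = 6*((q + q²)/(-1 + q)) = 6*(q + q²)/(-1 + q))
(152 + (N(5) + G)²)*o(-2) = (152 + (6*5*(1 + 5)/(-1 + 5) + 5)²)*(-1*(-2)) = (152 + (6*5*6/4 + 5)²)*2 = (152 + (6*5*(¼)*6 + 5)²)*2 = (152 + (45 + 5)²)*2 = (152 + 50²)*2 = (152 + 2500)*2 = 2652*2 = 5304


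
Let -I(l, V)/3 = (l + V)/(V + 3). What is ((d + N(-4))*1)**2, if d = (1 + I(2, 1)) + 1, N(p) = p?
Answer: 289/16 ≈ 18.063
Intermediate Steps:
I(l, V) = -3*(V + l)/(3 + V) (I(l, V) = -3*(l + V)/(V + 3) = -3*(V + l)/(3 + V))
d = -1/4 (d = (1 + 3*(-1*1 - 1*2)/(3 + 1)) + 1 = (1 + 3*(-1 - 2)/4) + 1 = (1 + 3*(1/4)*(-3)) + 1 = (1 - 9/4) + 1 = -5/4 + 1 = -1/4 ≈ -0.25000)
((d + N(-4))*1)**2 = ((-1/4 - 4)*1)**2 = (-17/4*1)**2 = (-17/4)**2 = 289/16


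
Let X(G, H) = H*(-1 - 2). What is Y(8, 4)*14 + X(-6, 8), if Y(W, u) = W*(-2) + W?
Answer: -136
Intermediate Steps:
Y(W, u) = -W (Y(W, u) = -2*W + W = -W)
X(G, H) = -3*H (X(G, H) = H*(-3) = -3*H)
Y(8, 4)*14 + X(-6, 8) = -1*8*14 - 3*8 = -8*14 - 24 = -112 - 24 = -136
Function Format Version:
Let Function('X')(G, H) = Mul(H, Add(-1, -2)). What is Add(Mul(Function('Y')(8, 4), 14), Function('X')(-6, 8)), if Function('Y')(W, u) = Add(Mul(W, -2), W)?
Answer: -136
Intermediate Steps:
Function('Y')(W, u) = Mul(-1, W) (Function('Y')(W, u) = Add(Mul(-2, W), W) = Mul(-1, W))
Function('X')(G, H) = Mul(-3, H) (Function('X')(G, H) = Mul(H, -3) = Mul(-3, H))
Add(Mul(Function('Y')(8, 4), 14), Function('X')(-6, 8)) = Add(Mul(Mul(-1, 8), 14), Mul(-3, 8)) = Add(Mul(-8, 14), -24) = Add(-112, -24) = -136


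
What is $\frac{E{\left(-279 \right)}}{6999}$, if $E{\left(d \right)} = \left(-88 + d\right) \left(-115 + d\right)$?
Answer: $\frac{144598}{6999} \approx 20.66$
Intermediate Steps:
$E{\left(d \right)} = \left(-115 + d\right) \left(-88 + d\right)$
$\frac{E{\left(-279 \right)}}{6999} = \frac{10120 + \left(-279\right)^{2} - -56637}{6999} = \left(10120 + 77841 + 56637\right) \frac{1}{6999} = 144598 \cdot \frac{1}{6999} = \frac{144598}{6999}$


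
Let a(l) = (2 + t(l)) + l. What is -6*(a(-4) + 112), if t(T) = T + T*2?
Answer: -588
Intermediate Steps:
t(T) = 3*T (t(T) = T + 2*T = 3*T)
a(l) = 2 + 4*l (a(l) = (2 + 3*l) + l = 2 + 4*l)
-6*(a(-4) + 112) = -6*((2 + 4*(-4)) + 112) = -6*((2 - 16) + 112) = -6*(-14 + 112) = -6*98 = -588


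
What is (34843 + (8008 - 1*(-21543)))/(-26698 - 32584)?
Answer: -32197/29641 ≈ -1.0862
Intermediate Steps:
(34843 + (8008 - 1*(-21543)))/(-26698 - 32584) = (34843 + (8008 + 21543))/(-59282) = (34843 + 29551)*(-1/59282) = 64394*(-1/59282) = -32197/29641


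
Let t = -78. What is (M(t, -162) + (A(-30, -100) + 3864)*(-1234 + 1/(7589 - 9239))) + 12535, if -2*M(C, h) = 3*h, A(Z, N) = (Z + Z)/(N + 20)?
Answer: -10463916853/2200 ≈ -4.7563e+6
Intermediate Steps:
A(Z, N) = 2*Z/(20 + N) (A(Z, N) = (2*Z)/(20 + N) = 2*Z/(20 + N))
M(C, h) = -3*h/2
(M(t, -162) + (A(-30, -100) + 3864)*(-1234 + 1/(7589 - 9239))) + 12535 = (-3/2*(-162) + (2*(-30)/(20 - 100) + 3864)*(-1234 + 1/(7589 - 9239))) + 12535 = (243 + (2*(-30)/(-80) + 3864)*(-1234 + 1/(-1650))) + 12535 = (243 + (2*(-30)*(-1/80) + 3864)*(-1234 - 1/1650)) + 12535 = (243 + (3/4 + 3864)*(-2036101/1650)) + 12535 = (243 + (15459/4)*(-2036101/1650)) + 12535 = (243 - 10492028453/2200) + 12535 = -10491493853/2200 + 12535 = -10463916853/2200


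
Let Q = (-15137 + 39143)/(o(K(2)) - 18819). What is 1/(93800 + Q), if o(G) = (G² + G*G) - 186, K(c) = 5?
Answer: 18955/1777954994 ≈ 1.0661e-5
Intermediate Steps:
o(G) = -186 + 2*G² (o(G) = (G² + G²) - 186 = 2*G² - 186 = -186 + 2*G²)
Q = -24006/18955 (Q = (-15137 + 39143)/((-186 + 2*5²) - 18819) = 24006/((-186 + 2*25) - 18819) = 24006/((-186 + 50) - 18819) = 24006/(-136 - 18819) = 24006/(-18955) = 24006*(-1/18955) = -24006/18955 ≈ -1.2665)
1/(93800 + Q) = 1/(93800 - 24006/18955) = 1/(1777954994/18955) = 18955/1777954994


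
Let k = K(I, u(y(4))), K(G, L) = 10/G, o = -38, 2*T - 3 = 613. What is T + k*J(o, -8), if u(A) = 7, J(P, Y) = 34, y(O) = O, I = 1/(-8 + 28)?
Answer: 7108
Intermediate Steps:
T = 308 (T = 3/2 + (½)*613 = 3/2 + 613/2 = 308)
I = 1/20 ≈ 0.050000
k = 200 (k = 10/(1/20) = 10*20 = 200)
T + k*J(o, -8) = 308 + 200*34 = 308 + 6800 = 7108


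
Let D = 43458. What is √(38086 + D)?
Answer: 2*√20386 ≈ 285.56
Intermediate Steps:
√(38086 + D) = √(38086 + 43458) = √81544 = 2*√20386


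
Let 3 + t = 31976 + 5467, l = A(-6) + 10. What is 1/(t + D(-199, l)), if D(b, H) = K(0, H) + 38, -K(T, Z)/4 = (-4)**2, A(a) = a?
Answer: 1/37414 ≈ 2.6728e-5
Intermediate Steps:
K(T, Z) = -64 (K(T, Z) = -4*(-4)**2 = -4*16 = -64)
l = 4 (l = -6 + 10 = 4)
D(b, H) = -26 (D(b, H) = -64 + 38 = -26)
t = 37440 (t = -3 + (31976 + 5467) = -3 + 37443 = 37440)
1/(t + D(-199, l)) = 1/(37440 - 26) = 1/37414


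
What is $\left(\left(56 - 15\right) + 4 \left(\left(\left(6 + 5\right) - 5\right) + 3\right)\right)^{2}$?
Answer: $5929$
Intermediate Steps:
$\left(\left(56 - 15\right) + 4 \left(\left(\left(6 + 5\right) - 5\right) + 3\right)\right)^{2} = \left(\left(56 - 15\right) + 4 \left(\left(11 - 5\right) + 3\right)\right)^{2} = \left(41 + 4 \left(6 + 3\right)\right)^{2} = \left(41 + 4 \cdot 9\right)^{2} = \left(41 + 36\right)^{2} = 77^{2} = 5929$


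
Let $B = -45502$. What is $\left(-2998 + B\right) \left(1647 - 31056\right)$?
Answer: $1426336500$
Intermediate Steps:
$\left(-2998 + B\right) \left(1647 - 31056\right) = \left(-2998 - 45502\right) \left(1647 - 31056\right) = \left(-48500\right) \left(-29409\right) = 1426336500$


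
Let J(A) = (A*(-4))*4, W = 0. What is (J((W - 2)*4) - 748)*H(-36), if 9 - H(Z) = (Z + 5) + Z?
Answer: -47120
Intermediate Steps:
H(Z) = 4 - 2*Z (H(Z) = 9 - ((Z + 5) + Z) = 9 - ((5 + Z) + Z) = 9 - (5 + 2*Z) = 9 + (-5 - 2*Z) = 4 - 2*Z)
J(A) = -16*A (J(A) = -4*A*4 = -16*A)
(J((W - 2)*4) - 748)*H(-36) = (-16*(0 - 2)*4 - 748)*(4 - 2*(-36)) = (-(-32)*4 - 748)*(4 + 72) = (-16*(-8) - 748)*76 = (128 - 748)*76 = -620*76 = -47120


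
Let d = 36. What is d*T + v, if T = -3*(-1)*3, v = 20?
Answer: 344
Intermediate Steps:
T = 9 (T = 3*3 = 9)
d*T + v = 36*9 + 20 = 324 + 20 = 344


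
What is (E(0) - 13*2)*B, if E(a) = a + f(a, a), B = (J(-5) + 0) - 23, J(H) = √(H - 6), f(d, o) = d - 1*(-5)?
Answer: 483 - 21*I*√11 ≈ 483.0 - 69.649*I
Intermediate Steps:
f(d, o) = 5 + d (f(d, o) = d + 5 = 5 + d)
J(H) = √(-6 + H)
B = -23 + I*√11 (B = (√(-6 - 5) + 0) - 23 = (√(-11) + 0) - 23 = (I*√11 + 0) - 23 = I*√11 - 23 = -23 + I*√11 ≈ -23.0 + 3.3166*I)
E(a) = 5 + 2*a (E(a) = a + (5 + a) = 5 + 2*a)
(E(0) - 13*2)*B = ((5 + 2*0) - 13*2)*(-23 + I*√11) = ((5 + 0) - 26)*(-23 + I*√11) = (5 - 26)*(-23 + I*√11) = -21*(-23 + I*√11) = 483 - 21*I*√11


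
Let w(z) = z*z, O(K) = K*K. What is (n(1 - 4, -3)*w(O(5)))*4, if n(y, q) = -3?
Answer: -7500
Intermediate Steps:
O(K) = K²
w(z) = z²
(n(1 - 4, -3)*w(O(5)))*4 = -3*(5²)²*4 = -3*25²*4 = -3*625*4 = -1875*4 = -7500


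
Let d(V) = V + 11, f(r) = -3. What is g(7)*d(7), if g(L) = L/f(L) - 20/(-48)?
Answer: -69/2 ≈ -34.500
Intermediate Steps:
d(V) = 11 + V
g(L) = 5/12 - L/3 (g(L) = L/(-3) - 20/(-48) = L*(-⅓) - 20*(-1/48) = -L/3 + 5/12 = 5/12 - L/3)
g(7)*d(7) = (5/12 - ⅓*7)*(11 + 7) = (5/12 - 7/3)*18 = -23/12*18 = -69/2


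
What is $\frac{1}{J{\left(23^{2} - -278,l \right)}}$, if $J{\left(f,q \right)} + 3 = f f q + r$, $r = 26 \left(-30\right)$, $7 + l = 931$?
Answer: $\frac{1}{601753293} \approx 1.6618 \cdot 10^{-9}$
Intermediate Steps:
$l = 924$ ($l = -7 + 931 = 924$)
$r = -780$
$J{\left(f,q \right)} = -783 + q f^{2}$ ($J{\left(f,q \right)} = -3 + \left(f f q - 780\right) = -3 + \left(f^{2} q - 780\right) = -3 + \left(q f^{2} - 780\right) = -3 + \left(-780 + q f^{2}\right) = -783 + q f^{2}$)
$\frac{1}{J{\left(23^{2} - -278,l \right)}} = \frac{1}{-783 + 924 \left(23^{2} - -278\right)^{2}} = \frac{1}{-783 + 924 \left(529 + 278\right)^{2}} = \frac{1}{-783 + 924 \cdot 807^{2}} = \frac{1}{-783 + 924 \cdot 651249} = \frac{1}{-783 + 601754076} = \frac{1}{601753293}$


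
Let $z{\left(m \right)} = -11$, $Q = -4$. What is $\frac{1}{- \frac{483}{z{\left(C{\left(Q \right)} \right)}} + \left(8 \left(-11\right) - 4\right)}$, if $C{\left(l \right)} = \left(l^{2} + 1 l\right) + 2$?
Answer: $- \frac{11}{529} \approx -0.020794$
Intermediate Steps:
$C{\left(l \right)} = 2 + l + l^{2}$ ($C{\left(l \right)} = \left(l^{2} + l\right) + 2 = \left(l + l^{2}\right) + 2 = 2 + l + l^{2}$)
$\frac{1}{- \frac{483}{z{\left(C{\left(Q \right)} \right)}} + \left(8 \left(-11\right) - 4\right)} = \frac{1}{- \frac{483}{-11} + \left(8 \left(-11\right) - 4\right)} = \frac{1}{\left(-483\right) \left(- \frac{1}{11}\right) - 92} = \frac{1}{\frac{483}{11} - 92} = \frac{1}{- \frac{529}{11}} = - \frac{11}{529}$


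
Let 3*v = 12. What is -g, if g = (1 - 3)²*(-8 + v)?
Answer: 16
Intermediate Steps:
v = 4 (v = (⅓)*12 = 4)
g = -16 (g = (1 - 3)²*(-8 + 4) = (-2)²*(-4) = 4*(-4) = -16)
-g = -1*(-16) = 16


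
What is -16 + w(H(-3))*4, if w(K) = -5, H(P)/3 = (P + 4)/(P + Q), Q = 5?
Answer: -36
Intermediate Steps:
H(P) = 3*(4 + P)/(5 + P) (H(P) = 3*((P + 4)/(P + 5)) = 3*((4 + P)/(5 + P)) = 3*(4 + P)/(5 + P))
-16 + w(H(-3))*4 = -16 - 5*4 = -16 - 20 = -36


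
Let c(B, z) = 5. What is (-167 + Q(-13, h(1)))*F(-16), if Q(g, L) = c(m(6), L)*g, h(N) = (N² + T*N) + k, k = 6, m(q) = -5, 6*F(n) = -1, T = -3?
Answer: 116/3 ≈ 38.667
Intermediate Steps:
F(n) = -⅙ (F(n) = (⅙)*(-1) = -⅙)
h(N) = 6 + N² - 3*N (h(N) = (N² - 3*N) + 6 = 6 + N² - 3*N)
Q(g, L) = 5*g
(-167 + Q(-13, h(1)))*F(-16) = (-167 + 5*(-13))*(-⅙) = (-167 - 65)*(-⅙) = -232*(-⅙) = 116/3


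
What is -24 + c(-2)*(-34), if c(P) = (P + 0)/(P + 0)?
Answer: -58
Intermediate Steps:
c(P) = 1 (c(P) = P/P = 1)
-24 + c(-2)*(-34) = -24 + 1*(-34) = -24 - 34 = -58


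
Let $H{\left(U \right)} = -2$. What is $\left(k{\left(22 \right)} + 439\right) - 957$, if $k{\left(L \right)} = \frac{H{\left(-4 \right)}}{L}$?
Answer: $- \frac{5699}{11} \approx -518.09$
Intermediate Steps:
$k{\left(L \right)} = - \frac{2}{L}$
$\left(k{\left(22 \right)} + 439\right) - 957 = \left(- \frac{2}{22} + 439\right) - 957 = \left(\left(-2\right) \frac{1}{22} + 439\right) - 957 = \left(- \frac{1}{11} + 439\right) - 957 = \frac{4828}{11} - 957 = - \frac{5699}{11}$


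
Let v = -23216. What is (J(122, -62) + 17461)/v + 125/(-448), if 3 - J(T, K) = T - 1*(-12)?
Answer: -666615/650048 ≈ -1.0255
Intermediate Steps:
J(T, K) = -9 - T (J(T, K) = 3 - (T - 1*(-12)) = 3 - (T + 12) = 3 - (12 + T) = 3 + (-12 - T) = -9 - T)
(J(122, -62) + 17461)/v + 125/(-448) = ((-9 - 1*122) + 17461)/(-23216) + 125/(-448) = ((-9 - 122) + 17461)*(-1/23216) + 125*(-1/448) = (-131 + 17461)*(-1/23216) - 125/448 = 17330*(-1/23216) - 125/448 = -8665/11608 - 125/448 = -666615/650048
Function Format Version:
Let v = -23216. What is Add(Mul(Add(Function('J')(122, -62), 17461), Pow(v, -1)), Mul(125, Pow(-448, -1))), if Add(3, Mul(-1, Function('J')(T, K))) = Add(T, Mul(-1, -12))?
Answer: Rational(-666615, 650048) ≈ -1.0255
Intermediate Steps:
Function('J')(T, K) = Add(-9, Mul(-1, T)) (Function('J')(T, K) = Add(3, Mul(-1, Add(T, Mul(-1, -12)))) = Add(3, Mul(-1, Add(T, 12))) = Add(3, Mul(-1, Add(12, T))) = Add(3, Add(-12, Mul(-1, T))) = Add(-9, Mul(-1, T)))
Add(Mul(Add(Function('J')(122, -62), 17461), Pow(v, -1)), Mul(125, Pow(-448, -1))) = Add(Mul(Add(Add(-9, Mul(-1, 122)), 17461), Pow(-23216, -1)), Mul(125, Pow(-448, -1))) = Add(Mul(Add(Add(-9, -122), 17461), Rational(-1, 23216)), Mul(125, Rational(-1, 448))) = Add(Mul(Add(-131, 17461), Rational(-1, 23216)), Rational(-125, 448)) = Add(Mul(17330, Rational(-1, 23216)), Rational(-125, 448)) = Add(Rational(-8665, 11608), Rational(-125, 448)) = Rational(-666615, 650048)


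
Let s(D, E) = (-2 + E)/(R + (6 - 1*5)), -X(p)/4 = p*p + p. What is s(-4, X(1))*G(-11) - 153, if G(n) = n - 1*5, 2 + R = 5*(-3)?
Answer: -163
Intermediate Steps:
R = -17 (R = -2 + 5*(-3) = -2 - 15 = -17)
G(n) = -5 + n (G(n) = n - 5 = -5 + n)
X(p) = -4*p - 4*p² (X(p) = -4*(p*p + p) = -4*(p² + p) = -4*(p + p²) = -4*p - 4*p²)
s(D, E) = ⅛ - E/16 (s(D, E) = (-2 + E)/(-17 + (6 - 1*5)) = (-2 + E)/(-17 + (6 - 5)) = (-2 + E)/(-17 + 1) = (-2 + E)/(-16) = (-2 + E)*(-1/16) = ⅛ - E/16)
s(-4, X(1))*G(-11) - 153 = (⅛ - (-1)*(1 + 1)/4)*(-5 - 11) - 153 = (⅛ - (-1)*2/4)*(-16) - 153 = (⅛ - 1/16*(-8))*(-16) - 153 = (⅛ + ½)*(-16) - 153 = (5/8)*(-16) - 153 = -10 - 153 = -163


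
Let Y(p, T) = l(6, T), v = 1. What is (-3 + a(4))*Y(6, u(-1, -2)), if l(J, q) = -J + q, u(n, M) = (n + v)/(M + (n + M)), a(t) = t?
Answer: -6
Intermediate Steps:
u(n, M) = (1 + n)/(n + 2*M) (u(n, M) = (n + 1)/(M + (n + M)) = (1 + n)/(M + (M + n)) = (1 + n)/(n + 2*M))
l(J, q) = q - J
Y(p, T) = -6 + T (Y(p, T) = T - 1*6 = T - 6 = -6 + T)
(-3 + a(4))*Y(6, u(-1, -2)) = (-3 + 4)*(-6 + (1 - 1)/(-1 + 2*(-2))) = 1*(-6 + 0/(-1 - 4)) = 1*(-6 + 0/(-5)) = 1*(-6 - ⅕*0) = 1*(-6 + 0) = 1*(-6) = -6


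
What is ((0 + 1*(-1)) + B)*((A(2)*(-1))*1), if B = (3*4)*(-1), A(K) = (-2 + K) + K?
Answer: 26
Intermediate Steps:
A(K) = -2 + 2*K
B = -12 (B = 12*(-1) = -12)
((0 + 1*(-1)) + B)*((A(2)*(-1))*1) = ((0 + 1*(-1)) - 12)*(((-2 + 2*2)*(-1))*1) = ((0 - 1) - 12)*(((-2 + 4)*(-1))*1) = (-1 - 12)*((2*(-1))*1) = -(-26) = -13*(-2) = 26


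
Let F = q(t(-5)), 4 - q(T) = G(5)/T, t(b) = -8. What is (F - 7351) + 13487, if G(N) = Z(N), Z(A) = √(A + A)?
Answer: 6140 + √10/8 ≈ 6140.4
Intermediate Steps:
Z(A) = √2*√A (Z(A) = √(2*A) = √2*√A)
G(N) = √2*√N
q(T) = 4 - √10/T (q(T) = 4 - √2*√5/T = 4 - √10/T)
F = 4 + √10/8 (F = 4 - 1*√10/(-8) = 4 - 1*√10*(-⅛) = 4 + √10/8 ≈ 4.3953)
(F - 7351) + 13487 = ((4 + √10/8) - 7351) + 13487 = (-7347 + √10/8) + 13487 = 6140 + √10/8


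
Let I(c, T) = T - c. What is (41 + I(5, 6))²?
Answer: 1764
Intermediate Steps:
(41 + I(5, 6))² = (41 + (6 - 1*5))² = (41 + (6 - 5))² = (41 + 1)² = 42² = 1764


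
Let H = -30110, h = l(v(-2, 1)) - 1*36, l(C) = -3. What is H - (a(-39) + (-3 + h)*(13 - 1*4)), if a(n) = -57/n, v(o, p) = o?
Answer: -386535/13 ≈ -29733.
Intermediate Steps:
h = -39 (h = -3 - 1*36 = -3 - 36 = -39)
H - (a(-39) + (-3 + h)*(13 - 1*4)) = -30110 - (-57/(-39) + (-3 - 39)*(13 - 1*4)) = -30110 - (-57*(-1/39) - 42*(13 - 4)) = -30110 - (19/13 - 42*9) = -30110 - (19/13 - 378) = -30110 - 1*(-4895/13) = -30110 + 4895/13 = -386535/13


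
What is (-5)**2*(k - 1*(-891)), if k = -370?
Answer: 13025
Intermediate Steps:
(-5)**2*(k - 1*(-891)) = (-5)**2*(-370 - 1*(-891)) = 25*(-370 + 891) = 25*521 = 13025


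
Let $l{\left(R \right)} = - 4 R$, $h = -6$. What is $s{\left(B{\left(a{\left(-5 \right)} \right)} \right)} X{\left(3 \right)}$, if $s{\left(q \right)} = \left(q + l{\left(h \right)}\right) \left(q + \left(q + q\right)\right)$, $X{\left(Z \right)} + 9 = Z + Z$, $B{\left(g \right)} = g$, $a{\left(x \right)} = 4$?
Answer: $-1008$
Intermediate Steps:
$X{\left(Z \right)} = -9 + 2 Z$ ($X{\left(Z \right)} = -9 + \left(Z + Z\right) = -9 + 2 Z$)
$s{\left(q \right)} = 3 q \left(24 + q\right)$ ($s{\left(q \right)} = \left(q - -24\right) \left(q + \left(q + q\right)\right) = \left(q + 24\right) \left(q + 2 q\right) = \left(24 + q\right) 3 q = 3 q \left(24 + q\right)$)
$s{\left(B{\left(a{\left(-5 \right)} \right)} \right)} X{\left(3 \right)} = 3 \cdot 4 \left(24 + 4\right) \left(-9 + 2 \cdot 3\right) = 3 \cdot 4 \cdot 28 \left(-9 + 6\right) = 336 \left(-3\right) = -1008$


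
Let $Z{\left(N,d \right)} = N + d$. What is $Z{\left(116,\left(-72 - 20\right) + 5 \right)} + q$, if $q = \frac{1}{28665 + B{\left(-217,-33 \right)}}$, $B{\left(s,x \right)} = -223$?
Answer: $\frac{824819}{28442} \approx 29.0$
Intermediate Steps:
$q = \frac{1}{28442}$ ($q = \frac{1}{28665 - 223} = \frac{1}{28442} \approx 3.5159 \cdot 10^{-5}$)
$Z{\left(116,\left(-72 - 20\right) + 5 \right)} + q = \left(116 + \left(\left(-72 - 20\right) + 5\right)\right) + \frac{1}{28442} = \left(116 + \left(-92 + 5\right)\right) + \frac{1}{28442} = \left(116 - 87\right) + \frac{1}{28442} = 29 + \frac{1}{28442} = \frac{824819}{28442}$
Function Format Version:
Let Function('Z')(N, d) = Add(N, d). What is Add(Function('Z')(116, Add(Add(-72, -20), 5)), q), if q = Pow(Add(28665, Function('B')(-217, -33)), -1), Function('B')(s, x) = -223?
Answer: Rational(824819, 28442) ≈ 29.000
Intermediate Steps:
q = Rational(1, 28442) (q = Pow(Add(28665, -223), -1) = Pow(28442, -1) = Rational(1, 28442) ≈ 3.5159e-5)
Add(Function('Z')(116, Add(Add(-72, -20), 5)), q) = Add(Add(116, Add(Add(-72, -20), 5)), Rational(1, 28442)) = Add(Add(116, Add(-92, 5)), Rational(1, 28442)) = Add(Add(116, -87), Rational(1, 28442)) = Add(29, Rational(1, 28442)) = Rational(824819, 28442)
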